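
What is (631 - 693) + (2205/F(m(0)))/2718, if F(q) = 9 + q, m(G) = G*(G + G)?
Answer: -168271/2718 ≈ -61.910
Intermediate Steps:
m(G) = 2*G² (m(G) = G*(2*G) = 2*G²)
(631 - 693) + (2205/F(m(0)))/2718 = (631 - 693) + (2205/(9 + 2*0²))/2718 = -62 + (2205/(9 + 2*0))*(1/2718) = -62 + (2205/(9 + 0))*(1/2718) = -62 + (2205/9)*(1/2718) = -62 + (2205*(⅑))*(1/2718) = -62 + 245*(1/2718) = -62 + 245/2718 = -168271/2718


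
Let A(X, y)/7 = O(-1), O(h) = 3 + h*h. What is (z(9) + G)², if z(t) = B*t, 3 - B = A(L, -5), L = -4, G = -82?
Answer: 94249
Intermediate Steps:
O(h) = 3 + h²
A(X, y) = 28 (A(X, y) = 7*(3 + (-1)²) = 7*(3 + 1) = 7*4 = 28)
B = -25 (B = 3 - 1*28 = 3 - 28 = -25)
z(t) = -25*t
(z(9) + G)² = (-25*9 - 82)² = (-225 - 82)² = (-307)² = 94249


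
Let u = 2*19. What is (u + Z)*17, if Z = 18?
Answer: 952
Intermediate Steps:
u = 38
(u + Z)*17 = (38 + 18)*17 = 56*17 = 952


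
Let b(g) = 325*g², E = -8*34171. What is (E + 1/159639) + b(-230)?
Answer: 2700953313349/159639 ≈ 1.6919e+7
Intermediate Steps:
E = -273368
(E + 1/159639) + b(-230) = (-273368 + 1/159639) + 325*(-230)² = (-273368 + 1/159639) + 325*52900 = -43640194151/159639 + 17192500 = 2700953313349/159639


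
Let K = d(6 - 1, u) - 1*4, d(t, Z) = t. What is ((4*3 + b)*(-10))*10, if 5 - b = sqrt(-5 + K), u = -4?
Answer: -1700 + 200*I ≈ -1700.0 + 200.0*I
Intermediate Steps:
K = 1 (K = (6 - 1) - 1*4 = 5 - 4 = 1)
b = 5 - 2*I (b = 5 - sqrt(-5 + 1) = 5 - sqrt(-4) = 5 - 2*I ≈ 5.0 - 2.0*I)
((4*3 + b)*(-10))*10 = ((4*3 + (5 - 2*I))*(-10))*10 = ((12 + (5 - 2*I))*(-10))*10 = ((17 - 2*I)*(-10))*10 = (-170 + 20*I)*10 = -1700 + 200*I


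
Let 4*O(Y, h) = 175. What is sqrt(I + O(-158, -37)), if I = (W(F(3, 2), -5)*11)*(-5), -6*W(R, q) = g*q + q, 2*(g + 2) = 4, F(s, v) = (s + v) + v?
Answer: 5*I*sqrt(3)/6 ≈ 1.4434*I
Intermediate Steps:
O(Y, h) = 175/4 (O(Y, h) = (1/4)*175 = 175/4)
F(s, v) = s + 2*v
g = 0 (g = -2 + (1/2)*4 = -2 + 2 = 0)
W(R, q) = -q/6 (W(R, q) = -(0*q + q)/6 = -(0 + q)/6 = -q/6)
I = -275/6 (I = (-1/6*(-5)*11)*(-5) = ((5/6)*11)*(-5) = (55/6)*(-5) = -275/6 ≈ -45.833)
sqrt(I + O(-158, -37)) = sqrt(-275/6 + 175/4) = sqrt(-25/12) = 5*I*sqrt(3)/6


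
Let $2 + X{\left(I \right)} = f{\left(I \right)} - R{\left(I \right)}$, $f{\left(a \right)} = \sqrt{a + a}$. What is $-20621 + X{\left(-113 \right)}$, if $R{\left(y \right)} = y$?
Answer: $-20510 + i \sqrt{226} \approx -20510.0 + 15.033 i$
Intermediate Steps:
$f{\left(a \right)} = \sqrt{2} \sqrt{a}$ ($f{\left(a \right)} = \sqrt{2 a} = \sqrt{2} \sqrt{a}$)
$X{\left(I \right)} = -2 - I + \sqrt{2} \sqrt{I}$ ($X{\left(I \right)} = -2 + \left(\sqrt{2} \sqrt{I} - I\right) = -2 + \left(- I + \sqrt{2} \sqrt{I}\right) = -2 - I + \sqrt{2} \sqrt{I}$)
$-20621 + X{\left(-113 \right)} = -20621 - \left(-111 - \sqrt{2} \sqrt{-113}\right) = -20621 + \left(-2 + 113 + \sqrt{2} i \sqrt{113}\right) = -20621 + \left(-2 + 113 + i \sqrt{226}\right) = -20621 + \left(111 + i \sqrt{226}\right) = -20510 + i \sqrt{226}$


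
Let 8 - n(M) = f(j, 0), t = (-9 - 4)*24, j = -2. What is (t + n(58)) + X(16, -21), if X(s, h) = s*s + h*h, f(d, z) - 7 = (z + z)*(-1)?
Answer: 386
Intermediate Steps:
f(d, z) = 7 - 2*z (f(d, z) = 7 + (z + z)*(-1) = 7 + (2*z)*(-1) = 7 - 2*z)
X(s, h) = h**2 + s**2 (X(s, h) = s**2 + h**2 = h**2 + s**2)
t = -312 (t = -13*24 = -312)
n(M) = 1 (n(M) = 8 - (7 - 2*0) = 8 - (7 + 0) = 8 - 1*7 = 8 - 7 = 1)
(t + n(58)) + X(16, -21) = (-312 + 1) + ((-21)**2 + 16**2) = -311 + (441 + 256) = -311 + 697 = 386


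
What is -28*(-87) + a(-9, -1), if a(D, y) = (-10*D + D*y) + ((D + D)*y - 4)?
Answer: 2549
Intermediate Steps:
a(D, y) = -4 - 10*D + 3*D*y (a(D, y) = (-10*D + D*y) + ((2*D)*y - 4) = (-10*D + D*y) + (2*D*y - 4) = (-10*D + D*y) + (-4 + 2*D*y) = -4 - 10*D + 3*D*y)
-28*(-87) + a(-9, -1) = -28*(-87) + (-4 - 10*(-9) + 3*(-9)*(-1)) = 2436 + (-4 + 90 + 27) = 2436 + 113 = 2549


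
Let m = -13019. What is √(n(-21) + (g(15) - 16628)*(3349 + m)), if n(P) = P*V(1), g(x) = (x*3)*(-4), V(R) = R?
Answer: √162533339 ≈ 12749.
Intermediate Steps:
g(x) = -12*x (g(x) = (3*x)*(-4) = -12*x)
n(P) = P (n(P) = P*1 = P)
√(n(-21) + (g(15) - 16628)*(3349 + m)) = √(-21 + (-12*15 - 16628)*(3349 - 13019)) = √(-21 + (-180 - 16628)*(-9670)) = √(-21 - 16808*(-9670)) = √(-21 + 162533360) = √162533339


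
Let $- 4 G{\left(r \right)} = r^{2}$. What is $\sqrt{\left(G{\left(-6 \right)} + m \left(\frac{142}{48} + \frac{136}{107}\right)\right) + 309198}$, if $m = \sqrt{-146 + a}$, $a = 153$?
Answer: $\frac{\sqrt{509746299984 + 6972762 \sqrt{7}}}{1284} \approx 556.06$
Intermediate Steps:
$G{\left(r \right)} = - \frac{r^{2}}{4}$
$m = \sqrt{7}$ ($m = \sqrt{-146 + 153} = \sqrt{7} \approx 2.6458$)
$\sqrt{\left(G{\left(-6 \right)} + m \left(\frac{142}{48} + \frac{136}{107}\right)\right) + 309198} = \sqrt{\left(- \frac{\left(-6\right)^{2}}{4} + \sqrt{7} \left(\frac{142}{48} + \frac{136}{107}\right)\right) + 309198} = \sqrt{\left(\left(- \frac{1}{4}\right) 36 + \sqrt{7} \left(142 \cdot \frac{1}{48} + 136 \cdot \frac{1}{107}\right)\right) + 309198} = \sqrt{\left(-9 + \sqrt{7} \left(\frac{71}{24} + \frac{136}{107}\right)\right) + 309198} = \sqrt{\left(-9 + \sqrt{7} \cdot \frac{10861}{2568}\right) + 309198} = \sqrt{\left(-9 + \frac{10861 \sqrt{7}}{2568}\right) + 309198} = \sqrt{309189 + \frac{10861 \sqrt{7}}{2568}}$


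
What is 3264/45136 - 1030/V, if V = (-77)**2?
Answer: -242302/2389387 ≈ -0.10141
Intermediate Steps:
V = 5929
3264/45136 - 1030/V = 3264/45136 - 1030/5929 = 3264*(1/45136) - 1030*1/5929 = 204/2821 - 1030/5929 = -242302/2389387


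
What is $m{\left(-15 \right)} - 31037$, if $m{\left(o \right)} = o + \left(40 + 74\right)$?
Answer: $-30938$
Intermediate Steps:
$m{\left(o \right)} = 114 + o$ ($m{\left(o \right)} = o + 114 = 114 + o$)
$m{\left(-15 \right)} - 31037 = \left(114 - 15\right) - 31037 = 99 - 31037 = -30938$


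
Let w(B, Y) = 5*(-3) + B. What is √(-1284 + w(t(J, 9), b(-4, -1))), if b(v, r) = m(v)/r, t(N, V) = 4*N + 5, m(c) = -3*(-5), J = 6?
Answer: I*√1270 ≈ 35.637*I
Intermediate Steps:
m(c) = 15
t(N, V) = 5 + 4*N
b(v, r) = 15/r
w(B, Y) = -15 + B
√(-1284 + w(t(J, 9), b(-4, -1))) = √(-1284 + (-15 + (5 + 4*6))) = √(-1284 + (-15 + (5 + 24))) = √(-1284 + (-15 + 29)) = √(-1284 + 14) = √(-1270) = I*√1270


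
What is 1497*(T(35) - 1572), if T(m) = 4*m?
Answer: -2143704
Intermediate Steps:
1497*(T(35) - 1572) = 1497*(4*35 - 1572) = 1497*(140 - 1572) = 1497*(-1432) = -2143704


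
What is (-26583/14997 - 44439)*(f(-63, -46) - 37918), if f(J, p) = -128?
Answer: 8452277369412/4999 ≈ 1.6908e+9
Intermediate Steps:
(-26583/14997 - 44439)*(f(-63, -46) - 37918) = (-26583/14997 - 44439)*(-128 - 37918) = (-26583*1/14997 - 44439)*(-38046) = (-8861/4999 - 44439)*(-38046) = -222159422/4999*(-38046) = 8452277369412/4999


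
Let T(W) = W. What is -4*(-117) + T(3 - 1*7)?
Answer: 464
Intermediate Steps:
-4*(-117) + T(3 - 1*7) = -4*(-117) + (3 - 1*7) = 468 + (3 - 7) = 468 - 4 = 464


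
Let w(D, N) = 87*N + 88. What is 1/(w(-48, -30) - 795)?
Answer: -1/3317 ≈ -0.00030148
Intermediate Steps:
w(D, N) = 88 + 87*N
1/(w(-48, -30) - 795) = 1/((88 + 87*(-30)) - 795) = 1/((88 - 2610) - 795) = 1/(-2522 - 795) = 1/(-3317) = -1/3317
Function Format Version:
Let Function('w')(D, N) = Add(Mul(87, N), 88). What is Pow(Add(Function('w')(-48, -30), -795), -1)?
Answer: Rational(-1, 3317) ≈ -0.00030148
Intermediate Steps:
Function('w')(D, N) = Add(88, Mul(87, N))
Pow(Add(Function('w')(-48, -30), -795), -1) = Pow(Add(Add(88, Mul(87, -30)), -795), -1) = Pow(Add(Add(88, -2610), -795), -1) = Pow(Add(-2522, -795), -1) = Pow(-3317, -1) = Rational(-1, 3317)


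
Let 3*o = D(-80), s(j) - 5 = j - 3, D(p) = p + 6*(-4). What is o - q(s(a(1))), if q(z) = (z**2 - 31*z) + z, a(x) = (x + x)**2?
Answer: 328/3 ≈ 109.33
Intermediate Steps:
a(x) = 4*x**2 (a(x) = (2*x)**2 = 4*x**2)
D(p) = -24 + p (D(p) = p - 24 = -24 + p)
s(j) = 2 + j (s(j) = 5 + (j - 3) = 5 + (-3 + j) = 2 + j)
q(z) = z**2 - 30*z
o = -104/3 (o = (-24 - 80)/3 = (1/3)*(-104) = -104/3 ≈ -34.667)
o - q(s(a(1))) = -104/3 - (2 + 4*1**2)*(-30 + (2 + 4*1**2)) = -104/3 - (2 + 4*1)*(-30 + (2 + 4*1)) = -104/3 - (2 + 4)*(-30 + (2 + 4)) = -104/3 - 6*(-30 + 6) = -104/3 - 6*(-24) = -104/3 - 1*(-144) = -104/3 + 144 = 328/3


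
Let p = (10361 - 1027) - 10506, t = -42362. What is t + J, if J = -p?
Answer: -41190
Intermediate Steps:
p = -1172 (p = 9334 - 10506 = -1172)
J = 1172 (J = -1*(-1172) = 1172)
t + J = -42362 + 1172 = -41190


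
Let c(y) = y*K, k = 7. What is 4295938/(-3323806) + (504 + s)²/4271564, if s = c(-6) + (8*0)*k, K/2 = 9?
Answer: -202603956197/161339205143 ≈ -1.2558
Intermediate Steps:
K = 18 (K = 2*9 = 18)
c(y) = 18*y (c(y) = y*18 = 18*y)
s = -108 (s = 18*(-6) + (8*0)*7 = -108 + 0*7 = -108 + 0 = -108)
4295938/(-3323806) + (504 + s)²/4271564 = 4295938/(-3323806) + (504 - 108)²/4271564 = 4295938*(-1/3323806) + 396²*(1/4271564) = -2147969/1661903 + 156816*(1/4271564) = -2147969/1661903 + 3564/97081 = -202603956197/161339205143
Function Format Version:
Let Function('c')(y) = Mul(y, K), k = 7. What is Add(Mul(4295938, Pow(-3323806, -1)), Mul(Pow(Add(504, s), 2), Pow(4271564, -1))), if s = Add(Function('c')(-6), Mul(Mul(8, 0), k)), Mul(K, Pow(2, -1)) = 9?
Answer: Rational(-202603956197, 161339205143) ≈ -1.2558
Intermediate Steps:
K = 18 (K = Mul(2, 9) = 18)
Function('c')(y) = Mul(18, y) (Function('c')(y) = Mul(y, 18) = Mul(18, y))
s = -108 (s = Add(Mul(18, -6), Mul(Mul(8, 0), 7)) = Add(-108, Mul(0, 7)) = Add(-108, 0) = -108)
Add(Mul(4295938, Pow(-3323806, -1)), Mul(Pow(Add(504, s), 2), Pow(4271564, -1))) = Add(Mul(4295938, Pow(-3323806, -1)), Mul(Pow(Add(504, -108), 2), Pow(4271564, -1))) = Add(Mul(4295938, Rational(-1, 3323806)), Mul(Pow(396, 2), Rational(1, 4271564))) = Add(Rational(-2147969, 1661903), Mul(156816, Rational(1, 4271564))) = Add(Rational(-2147969, 1661903), Rational(3564, 97081)) = Rational(-202603956197, 161339205143)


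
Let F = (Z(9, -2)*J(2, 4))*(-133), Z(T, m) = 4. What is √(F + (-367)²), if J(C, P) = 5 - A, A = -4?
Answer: √129901 ≈ 360.42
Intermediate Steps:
J(C, P) = 9 (J(C, P) = 5 - 1*(-4) = 5 + 4 = 9)
F = -4788 (F = (4*9)*(-133) = 36*(-133) = -4788)
√(F + (-367)²) = √(-4788 + (-367)²) = √(-4788 + 134689) = √129901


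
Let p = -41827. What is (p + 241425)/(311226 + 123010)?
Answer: 99799/217118 ≈ 0.45965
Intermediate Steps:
(p + 241425)/(311226 + 123010) = (-41827 + 241425)/(311226 + 123010) = 199598/434236 = 199598*(1/434236) = 99799/217118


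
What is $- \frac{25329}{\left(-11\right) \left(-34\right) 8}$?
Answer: $- \frac{25329}{2992} \approx -8.4656$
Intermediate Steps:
$- \frac{25329}{\left(-11\right) \left(-34\right) 8} = - \frac{25329}{374 \cdot 8} = - \frac{25329}{2992}$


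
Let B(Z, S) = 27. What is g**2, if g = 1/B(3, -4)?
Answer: 1/729 ≈ 0.0013717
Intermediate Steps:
g = 1/27 ≈ 0.037037
g**2 = (1/27)**2 = 1/729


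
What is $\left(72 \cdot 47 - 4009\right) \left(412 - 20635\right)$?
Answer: $12639375$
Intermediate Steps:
$\left(72 \cdot 47 - 4009\right) \left(412 - 20635\right) = \left(3384 - 4009\right) \left(-20223\right) = \left(-625\right) \left(-20223\right) = 12639375$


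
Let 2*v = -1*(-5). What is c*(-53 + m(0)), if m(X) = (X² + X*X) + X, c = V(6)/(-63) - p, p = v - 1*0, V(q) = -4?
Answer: 16271/126 ≈ 129.14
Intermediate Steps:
v = 5/2 (v = (-1*(-5))/2 = (½)*5 = 5/2 ≈ 2.5000)
p = 5/2 (p = 5/2 - 1*0 = 5/2 + 0 = 5/2 ≈ 2.5000)
c = -307/126 (c = -4/(-63) - 1*5/2 = -4*(-1/63) - 5/2 = 4/63 - 5/2 = -307/126 ≈ -2.4365)
m(X) = X + 2*X² (m(X) = (X² + X²) + X = 2*X² + X = X + 2*X²)
c*(-53 + m(0)) = -307*(-53 + 0*(1 + 2*0))/126 = -307*(-53 + 0*(1 + 0))/126 = -307*(-53 + 0*1)/126 = -307*(-53 + 0)/126 = -307/126*(-53) = 16271/126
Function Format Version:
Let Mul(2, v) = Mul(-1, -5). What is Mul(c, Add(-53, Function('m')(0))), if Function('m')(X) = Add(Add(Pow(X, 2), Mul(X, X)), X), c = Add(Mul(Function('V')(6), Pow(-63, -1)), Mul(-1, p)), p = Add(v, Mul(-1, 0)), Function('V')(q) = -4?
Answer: Rational(16271, 126) ≈ 129.14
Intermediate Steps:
v = Rational(5, 2) (v = Mul(Rational(1, 2), Mul(-1, -5)) = Mul(Rational(1, 2), 5) = Rational(5, 2) ≈ 2.5000)
p = Rational(5, 2) (p = Add(Rational(5, 2), Mul(-1, 0)) = Add(Rational(5, 2), 0) = Rational(5, 2) ≈ 2.5000)
c = Rational(-307, 126) (c = Add(Mul(-4, Pow(-63, -1)), Mul(-1, Rational(5, 2))) = Add(Mul(-4, Rational(-1, 63)), Rational(-5, 2)) = Add(Rational(4, 63), Rational(-5, 2)) = Rational(-307, 126) ≈ -2.4365)
Function('m')(X) = Add(X, Mul(2, Pow(X, 2))) (Function('m')(X) = Add(Add(Pow(X, 2), Pow(X, 2)), X) = Add(Mul(2, Pow(X, 2)), X) = Add(X, Mul(2, Pow(X, 2))))
Mul(c, Add(-53, Function('m')(0))) = Mul(Rational(-307, 126), Add(-53, Mul(0, Add(1, Mul(2, 0))))) = Mul(Rational(-307, 126), Add(-53, Mul(0, Add(1, 0)))) = Mul(Rational(-307, 126), Add(-53, Mul(0, 1))) = Mul(Rational(-307, 126), Add(-53, 0)) = Mul(Rational(-307, 126), -53) = Rational(16271, 126)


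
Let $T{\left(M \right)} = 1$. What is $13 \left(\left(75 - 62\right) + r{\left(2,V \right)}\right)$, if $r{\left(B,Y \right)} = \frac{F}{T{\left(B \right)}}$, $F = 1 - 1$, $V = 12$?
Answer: $169$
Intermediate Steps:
$F = 0$ ($F = 1 - 1 = 0$)
$r{\left(B,Y \right)} = 0$ ($r{\left(B,Y \right)} = \frac{0}{1} = 0 \cdot 1 = 0$)
$13 \left(\left(75 - 62\right) + r{\left(2,V \right)}\right) = 13 \left(\left(75 - 62\right) + 0\right) = 13 \left(13 + 0\right) = 13 \cdot 13 = 169$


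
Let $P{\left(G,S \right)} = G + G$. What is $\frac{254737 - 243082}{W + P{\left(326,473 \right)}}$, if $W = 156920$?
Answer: $\frac{1295}{17508} \approx 0.073966$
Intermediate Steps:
$P{\left(G,S \right)} = 2 G$
$\frac{254737 - 243082}{W + P{\left(326,473 \right)}} = \frac{254737 - 243082}{156920 + 2 \cdot 326} = \frac{11655}{156920 + 652} = \frac{11655}{157572} = 11655 \cdot \frac{1}{157572} = \frac{1295}{17508}$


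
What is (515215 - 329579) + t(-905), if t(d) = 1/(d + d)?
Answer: 336001159/1810 ≈ 1.8564e+5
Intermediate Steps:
t(d) = 1/(2*d)
(515215 - 329579) + t(-905) = (515215 - 329579) + (½)/(-905) = 185636 + (½)*(-1/905) = 185636 - 1/1810 = 336001159/1810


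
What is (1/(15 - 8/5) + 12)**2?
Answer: 654481/4489 ≈ 145.80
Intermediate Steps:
(1/(15 - 8/5) + 12)**2 = (1/(67/5) + 12)**2 = (5/67 + 12)**2 = (809/67)**2 = 654481/4489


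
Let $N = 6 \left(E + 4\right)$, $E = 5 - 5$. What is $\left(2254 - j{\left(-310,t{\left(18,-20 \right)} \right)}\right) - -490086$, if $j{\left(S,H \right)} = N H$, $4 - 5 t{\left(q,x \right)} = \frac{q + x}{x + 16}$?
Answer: $\frac{2461616}{5} \approx 4.9232 \cdot 10^{5}$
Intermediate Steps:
$E = 0$
$t{\left(q,x \right)} = \frac{4}{5} - \frac{q + x}{5 \left(16 + x\right)}$ ($t{\left(q,x \right)} = \frac{4}{5} - \frac{\left(q + x\right) \frac{1}{x + 16}}{5} = \frac{4}{5} - \frac{\left(q + x\right) \frac{1}{16 + x}}{5} = \frac{4}{5} - \frac{\frac{1}{16 + x} \left(q + x\right)}{5} = \frac{4}{5} - \frac{q + x}{5 \left(16 + x\right)}$)
$N = 24$ ($N = 6 \left(0 + 4\right) = 6 \cdot 4 = 24$)
$j{\left(S,H \right)} = 24 H$
$\left(2254 - j{\left(-310,t{\left(18,-20 \right)} \right)}\right) - -490086 = \left(2254 - 24 \frac{64 - 18 + 3 \left(-20\right)}{5 \left(16 - 20\right)}\right) - -490086 = \left(2254 - 24 \frac{64 - 18 - 60}{5 \left(-4\right)}\right) + 490086 = \left(2254 - 24 \cdot \frac{1}{5} \left(- \frac{1}{4}\right) \left(-14\right)\right) + 490086 = \left(2254 - 24 \cdot \frac{7}{10}\right) + 490086 = \left(2254 - \frac{84}{5}\right) + 490086 = \frac{11186}{5} + 490086 = \frac{2461616}{5}$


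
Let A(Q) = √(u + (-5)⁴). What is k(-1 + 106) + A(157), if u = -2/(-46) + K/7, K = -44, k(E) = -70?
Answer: -70 + 2*√4009705/161 ≈ -45.125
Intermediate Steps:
u = -1005/161 (u = -2/(-46) - 44/7 = -2*(-1/46) - 44*⅐ = 1/23 - 44/7 = -1005/161 ≈ -6.2422)
A(Q) = 2*√4009705/161 (A(Q) = √(-1005/161 + (-5)⁴) = √(-1005/161 + 625) = √(99620/161) = 2*√4009705/161)
k(-1 + 106) + A(157) = -70 + 2*√4009705/161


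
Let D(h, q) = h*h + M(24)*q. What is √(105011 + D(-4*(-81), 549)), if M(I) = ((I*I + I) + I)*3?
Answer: √1237715 ≈ 1112.5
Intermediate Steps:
M(I) = 3*I² + 6*I (M(I) = ((I² + I) + I)*3 = ((I + I²) + I)*3 = (I² + 2*I)*3 = 3*I² + 6*I)
D(h, q) = h² + 1872*q (D(h, q) = h*h + (3*24*(2 + 24))*q = h² + (3*24*26)*q = h² + 1872*q)
√(105011 + D(-4*(-81), 549)) = √(105011 + ((-4*(-81))² + 1872*549)) = √(105011 + (324² + 1027728)) = √(105011 + (104976 + 1027728)) = √(105011 + 1132704) = √1237715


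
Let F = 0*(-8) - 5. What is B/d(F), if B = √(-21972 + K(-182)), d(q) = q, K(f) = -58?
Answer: -I*√22030/5 ≈ -29.685*I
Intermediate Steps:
F = -5 (F = 0 - 5 = -5)
B = I*√22030 (B = √(-21972 - 58) = √(-22030) = I*√22030 ≈ 148.43*I)
B/d(F) = (I*√22030)/(-5) = (I*√22030)*(-⅕) = -I*√22030/5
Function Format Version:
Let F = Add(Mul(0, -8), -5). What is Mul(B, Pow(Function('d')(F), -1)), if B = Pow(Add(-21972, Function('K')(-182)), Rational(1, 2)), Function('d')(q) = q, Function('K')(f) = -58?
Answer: Mul(Rational(-1, 5), I, Pow(22030, Rational(1, 2))) ≈ Mul(-29.685, I)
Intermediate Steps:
F = -5 (F = Add(0, -5) = -5)
B = Mul(I, Pow(22030, Rational(1, 2))) (B = Pow(Add(-21972, -58), Rational(1, 2)) = Pow(-22030, Rational(1, 2)) = Mul(I, Pow(22030, Rational(1, 2))) ≈ Mul(148.43, I))
Mul(B, Pow(Function('d')(F), -1)) = Mul(Mul(I, Pow(22030, Rational(1, 2))), Pow(-5, -1)) = Mul(Mul(I, Pow(22030, Rational(1, 2))), Rational(-1, 5)) = Mul(Rational(-1, 5), I, Pow(22030, Rational(1, 2)))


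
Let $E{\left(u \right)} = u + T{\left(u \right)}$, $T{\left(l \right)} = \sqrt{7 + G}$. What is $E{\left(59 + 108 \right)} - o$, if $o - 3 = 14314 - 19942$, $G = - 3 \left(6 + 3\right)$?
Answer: $5792 + 2 i \sqrt{5} \approx 5792.0 + 4.4721 i$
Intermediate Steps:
$G = -27$ ($G = \left(-3\right) 9 = -27$)
$T{\left(l \right)} = 2 i \sqrt{5}$ ($T{\left(l \right)} = \sqrt{7 - 27} = \sqrt{-20} = 2 i \sqrt{5}$)
$o = -5625$ ($o = 3 + \left(14314 - 19942\right) = 3 - 5628 = -5625$)
$E{\left(u \right)} = u + 2 i \sqrt{5}$
$E{\left(59 + 108 \right)} - o = \left(\left(59 + 108\right) + 2 i \sqrt{5}\right) - -5625 = \left(167 + 2 i \sqrt{5}\right) + 5625 = 5792 + 2 i \sqrt{5}$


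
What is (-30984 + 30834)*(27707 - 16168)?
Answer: -1730850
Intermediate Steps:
(-30984 + 30834)*(27707 - 16168) = -150*11539 = -1730850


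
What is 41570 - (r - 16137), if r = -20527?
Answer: 78234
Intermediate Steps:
41570 - (r - 16137) = 41570 - (-20527 - 16137) = 41570 - 1*(-36664) = 41570 + 36664 = 78234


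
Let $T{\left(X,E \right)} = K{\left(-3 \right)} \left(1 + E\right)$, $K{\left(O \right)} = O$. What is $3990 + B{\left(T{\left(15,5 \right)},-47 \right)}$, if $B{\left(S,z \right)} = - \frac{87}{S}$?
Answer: $\frac{23969}{6} \approx 3994.8$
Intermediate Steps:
$T{\left(X,E \right)} = -3 - 3 E$ ($T{\left(X,E \right)} = - 3 \left(1 + E\right) = -3 - 3 E$)
$3990 + B{\left(T{\left(15,5 \right)},-47 \right)} = 3990 - \frac{87}{-3 - 15} = 3990 - \frac{87}{-18} = 3990 - - \frac{29}{6} = 3990 + \frac{29}{6} = \frac{23969}{6}$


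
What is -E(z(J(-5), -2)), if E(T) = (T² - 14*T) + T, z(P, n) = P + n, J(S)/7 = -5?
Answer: -1850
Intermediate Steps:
J(S) = -35 (J(S) = 7*(-5) = -35)
E(T) = T² - 13*T
-E(z(J(-5), -2)) = -(-35 - 2)*(-13 + (-35 - 2)) = -(-37)*(-13 - 37) = -(-37)*(-50) = -1*1850 = -1850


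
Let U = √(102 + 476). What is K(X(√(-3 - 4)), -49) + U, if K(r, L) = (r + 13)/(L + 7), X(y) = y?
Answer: -13/42 + 17*√2 - I*√7/42 ≈ 23.732 - 0.062994*I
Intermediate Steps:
K(r, L) = (13 + r)/(7 + L)
U = 17*√2 (U = √578 = 17*√2 ≈ 24.042)
K(X(√(-3 - 4)), -49) + U = (13 + √(-3 - 4))/(7 - 49) + 17*√2 = (13 + √(-7))/(-42) + 17*√2 = -(13 + I*√7)/42 + 17*√2 = (-13/42 - I*√7/42) + 17*√2 = -13/42 + 17*√2 - I*√7/42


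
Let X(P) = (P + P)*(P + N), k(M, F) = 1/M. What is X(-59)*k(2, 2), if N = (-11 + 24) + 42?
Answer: 236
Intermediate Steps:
N = 55 (N = 13 + 42 = 55)
X(P) = 2*P*(55 + P) (X(P) = (P + P)*(P + 55) = (2*P)*(55 + P) = 2*P*(55 + P))
X(-59)*k(2, 2) = (2*(-59)*(55 - 59))/2 = (2*(-59)*(-4))*(1/2) = 472*(1/2) = 236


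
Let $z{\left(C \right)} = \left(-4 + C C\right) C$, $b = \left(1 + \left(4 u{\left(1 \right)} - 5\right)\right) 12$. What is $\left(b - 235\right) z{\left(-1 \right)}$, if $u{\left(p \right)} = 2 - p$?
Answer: $-705$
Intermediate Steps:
$b = 0$ ($b = \left(1 - \left(5 - 4 \left(2 - 1\right)\right)\right) 12 = \left(1 + \left(4 \cdot 1 - 5\right)\right) 12 = \left(1 + \left(4 - 5\right)\right) 12 = \left(1 - 1\right) 12 = 0 \cdot 12 = 0$)
$z{\left(C \right)} = C \left(-4 + C^{2}\right)$ ($z{\left(C \right)} = \left(-4 + C^{2}\right) C = C \left(-4 + C^{2}\right)$)
$\left(b - 235\right) z{\left(-1 \right)} = \left(0 - 235\right) \left(- (-4 + \left(-1\right)^{2})\right) = - 235 \left(- (-4 + 1)\right) = - 235 \left(\left(-1\right) \left(-3\right)\right) = \left(-235\right) 3 = -705$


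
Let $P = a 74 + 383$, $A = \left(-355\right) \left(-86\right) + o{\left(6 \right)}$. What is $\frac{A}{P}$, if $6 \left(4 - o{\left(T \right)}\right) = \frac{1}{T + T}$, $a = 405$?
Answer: $\frac{2198447}{2185416} \approx 1.006$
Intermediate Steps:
$o{\left(T \right)} = 4 - \frac{1}{12 T}$ ($o{\left(T \right)} = 4 - \frac{1}{6 \left(T + T\right)} = 4 - \frac{1}{6 \cdot 2 T} = 4 - \frac{\frac{1}{2} \frac{1}{T}}{6} = 4 - \frac{1}{12 T}$)
$A = \frac{2198447}{72}$ ($A = \left(-355\right) \left(-86\right) + \left(4 - \frac{1}{12 \cdot 6}\right) = 30530 + \left(4 - \frac{1}{72}\right) = 30530 + \frac{287}{72} = \frac{2198447}{72} \approx 30534.0$)
$P = 30353$ ($P = 405 \cdot 74 + 383 = 29970 + 383 = 30353$)
$\frac{A}{P} = \frac{2198447}{72 \cdot 30353} = \frac{2198447}{72} \cdot \frac{1}{30353} = \frac{2198447}{2185416}$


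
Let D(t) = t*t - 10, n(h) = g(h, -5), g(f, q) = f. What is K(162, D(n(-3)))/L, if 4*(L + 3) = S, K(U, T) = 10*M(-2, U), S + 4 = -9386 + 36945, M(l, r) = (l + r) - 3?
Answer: 6280/27543 ≈ 0.22801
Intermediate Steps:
n(h) = h
D(t) = -10 + t² (D(t) = t² - 10 = -10 + t²)
M(l, r) = -3 + l + r
S = 27555 (S = -4 + (-9386 + 36945) = -4 + 27559 = 27555)
K(U, T) = -50 + 10*U (K(U, T) = 10*(-3 - 2 + U) = 10*(-5 + U) = -50 + 10*U)
L = 27543/4 (L = -3 + (¼)*27555 = -3 + 27555/4 = 27543/4 ≈ 6885.8)
K(162, D(n(-3)))/L = (-50 + 10*162)/(27543/4) = (-50 + 1620)*(4/27543) = 1570*(4/27543) = 6280/27543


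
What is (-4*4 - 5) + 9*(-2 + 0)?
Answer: -39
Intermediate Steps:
(-4*4 - 5) + 9*(-2 + 0) = (-16 - 5) + 9*(-2) = -21 - 18 = -39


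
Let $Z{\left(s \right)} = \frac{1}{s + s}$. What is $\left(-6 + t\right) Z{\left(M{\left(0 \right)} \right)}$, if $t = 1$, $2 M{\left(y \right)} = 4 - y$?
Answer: $- \frac{5}{4} \approx -1.25$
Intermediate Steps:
$M{\left(y \right)} = 2 - \frac{y}{2}$ ($M{\left(y \right)} = \frac{4 - y}{2} = 2 - \frac{y}{2}$)
$Z{\left(s \right)} = \frac{1}{2 s}$
$\left(-6 + t\right) Z{\left(M{\left(0 \right)} \right)} = \left(-6 + 1\right) \frac{1}{2 \left(2 - 0\right)} = - 5 \frac{1}{2 \left(2 + 0\right)} = - 5 \frac{1}{2 \cdot 2} = - 5 \cdot \frac{1}{2} \cdot \frac{1}{2} = \left(-5\right) \frac{1}{4} = - \frac{5}{4}$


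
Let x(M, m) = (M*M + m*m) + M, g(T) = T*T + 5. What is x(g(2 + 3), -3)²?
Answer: 881721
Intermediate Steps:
g(T) = 5 + T² (g(T) = T² + 5 = 5 + T²)
x(M, m) = M + M² + m² (x(M, m) = (M² + m²) + M = M + M² + m²)
x(g(2 + 3), -3)² = ((5 + (2 + 3)²) + (5 + (2 + 3)²)² + (-3)²)² = ((5 + 5²) + (5 + 5²)² + 9)² = ((5 + 25) + (5 + 25)² + 9)² = (30 + 30² + 9)² = (30 + 900 + 9)² = 939² = 881721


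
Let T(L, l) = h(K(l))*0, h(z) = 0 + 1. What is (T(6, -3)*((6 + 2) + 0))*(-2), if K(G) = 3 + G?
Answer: 0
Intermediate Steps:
h(z) = 1
T(L, l) = 0 (T(L, l) = 1*0 = 0)
(T(6, -3)*((6 + 2) + 0))*(-2) = (0*((6 + 2) + 0))*(-2) = (0*(8 + 0))*(-2) = (0*8)*(-2) = 0*(-2) = 0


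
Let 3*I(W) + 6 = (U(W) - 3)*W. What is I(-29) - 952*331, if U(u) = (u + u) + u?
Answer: -314244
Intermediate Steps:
U(u) = 3*u (U(u) = 2*u + u = 3*u)
I(W) = -2 + W*(-3 + 3*W)/3 (I(W) = -2 + ((3*W - 3)*W)/3 = -2 + ((-3 + 3*W)*W)/3 = -2 + (W*(-3 + 3*W))/3 = -2 + W*(-3 + 3*W)/3)
I(-29) - 952*331 = (-2 + (-29)² - 1*(-29)) - 952*331 = (-2 + 841 + 29) - 315112 = 868 - 315112 = -314244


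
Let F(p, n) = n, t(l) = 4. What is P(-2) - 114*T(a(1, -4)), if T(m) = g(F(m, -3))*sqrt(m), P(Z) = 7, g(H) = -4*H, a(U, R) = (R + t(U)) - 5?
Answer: 7 - 1368*I*sqrt(5) ≈ 7.0 - 3058.9*I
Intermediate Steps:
a(U, R) = -1 + R (a(U, R) = (R + 4) - 5 = (4 + R) - 5 = -1 + R)
T(m) = 12*sqrt(m) (T(m) = (-4*(-3))*sqrt(m) = 12*sqrt(m))
P(-2) - 114*T(a(1, -4)) = 7 - 1368*sqrt(-1 - 4) = 7 - 1368*sqrt(-5) = 7 - 1368*I*sqrt(5)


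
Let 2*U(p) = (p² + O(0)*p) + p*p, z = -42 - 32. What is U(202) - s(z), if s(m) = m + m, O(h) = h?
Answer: 40952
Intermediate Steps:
z = -74
U(p) = p² (U(p) = ((p² + 0*p) + p*p)/2 = ((p² + 0) + p²)/2 = (p² + p²)/2 = (2*p²)/2 = p²)
s(m) = 2*m
U(202) - s(z) = 202² - 2*(-74) = 40804 - 1*(-148) = 40804 + 148 = 40952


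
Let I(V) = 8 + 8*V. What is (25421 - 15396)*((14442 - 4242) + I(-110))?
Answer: 93513200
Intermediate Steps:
(25421 - 15396)*((14442 - 4242) + I(-110)) = (25421 - 15396)*((14442 - 4242) + (8 + 8*(-110))) = 10025*(10200 + (8 - 880)) = 10025*(10200 - 872) = 10025*9328 = 93513200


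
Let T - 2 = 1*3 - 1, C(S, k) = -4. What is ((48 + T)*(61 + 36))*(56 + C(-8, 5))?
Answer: 262288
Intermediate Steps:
T = 4 (T = 2 + (1*3 - 1) = 2 + (3 - 1) = 2 + 2 = 4)
((48 + T)*(61 + 36))*(56 + C(-8, 5)) = ((48 + 4)*(61 + 36))*(56 - 4) = (52*97)*52 = 5044*52 = 262288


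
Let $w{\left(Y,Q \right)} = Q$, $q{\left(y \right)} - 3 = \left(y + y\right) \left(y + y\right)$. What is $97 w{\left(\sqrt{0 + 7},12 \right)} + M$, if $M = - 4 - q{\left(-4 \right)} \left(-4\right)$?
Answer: $92$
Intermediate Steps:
$q{\left(y \right)} = 3 + 4 y^{2}$ ($q{\left(y \right)} = 3 + \left(y + y\right) \left(y + y\right) = 3 + 2 y 2 y = 3 + 4 y^{2}$)
$M = -1072$ ($M = - 4 - (3 + 4 \left(-4\right)^{2}) \left(-4\right) = - 4 - (3 + 4 \cdot 16) \left(-4\right) = - 4 - (3 + 64) \left(-4\right) = - 4 \left(-1\right) 67 \left(-4\right) = - 4 \left(\left(-67\right) \left(-4\right)\right) = \left(-4\right) 268 = -1072$)
$97 w{\left(\sqrt{0 + 7},12 \right)} + M = 97 \cdot 12 - 1072 = 1164 - 1072 = 92$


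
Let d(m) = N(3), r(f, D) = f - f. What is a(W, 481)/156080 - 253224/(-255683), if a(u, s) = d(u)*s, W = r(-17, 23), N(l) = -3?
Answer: 39154251351/39907002640 ≈ 0.98114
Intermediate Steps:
r(f, D) = 0
d(m) = -3
W = 0
a(u, s) = -3*s
a(W, 481)/156080 - 253224/(-255683) = -3*481/156080 - 253224/(-255683) = -1443*1/156080 - 253224*(-1/255683) = -1443/156080 + 253224/255683 = 39154251351/39907002640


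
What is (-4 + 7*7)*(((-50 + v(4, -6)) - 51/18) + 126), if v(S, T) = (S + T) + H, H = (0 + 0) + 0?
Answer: 6405/2 ≈ 3202.5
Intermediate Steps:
H = 0 (H = 0 + 0 = 0)
v(S, T) = S + T (v(S, T) = (S + T) + 0 = S + T)
(-4 + 7*7)*(((-50 + v(4, -6)) - 51/18) + 126) = (-4 + 7*7)*(((-50 + (4 - 6)) - 51/18) + 126) = (-4 + 49)*(((-50 - 2) - 51*1/18) + 126) = 45*((-52 - 17/6) + 126) = 45*(-329/6 + 126) = 45*(427/6) = 6405/2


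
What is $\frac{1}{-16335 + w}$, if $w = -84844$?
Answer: $- \frac{1}{101179} \approx -9.8835 \cdot 10^{-6}$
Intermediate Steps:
$\frac{1}{-16335 + w} = \frac{1}{-16335 - 84844} = \frac{1}{-101179} = - \frac{1}{101179}$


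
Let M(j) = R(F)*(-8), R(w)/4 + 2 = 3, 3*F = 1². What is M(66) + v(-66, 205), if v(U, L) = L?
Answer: 173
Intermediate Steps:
F = ⅓ (F = (⅓)*1² = (⅓)*1 = ⅓ ≈ 0.33333)
R(w) = 4 (R(w) = -8 + 4*3 = -8 + 12 = 4)
M(j) = -32 (M(j) = 4*(-8) = -32)
M(66) + v(-66, 205) = -32 + 205 = 173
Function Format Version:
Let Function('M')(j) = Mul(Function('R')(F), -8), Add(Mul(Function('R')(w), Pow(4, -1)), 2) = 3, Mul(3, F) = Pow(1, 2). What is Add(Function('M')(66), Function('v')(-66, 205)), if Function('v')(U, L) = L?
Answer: 173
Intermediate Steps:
F = Rational(1, 3) (F = Mul(Rational(1, 3), Pow(1, 2)) = Mul(Rational(1, 3), 1) = Rational(1, 3) ≈ 0.33333)
Function('R')(w) = 4 (Function('R')(w) = Add(-8, Mul(4, 3)) = Add(-8, 12) = 4)
Function('M')(j) = -32 (Function('M')(j) = Mul(4, -8) = -32)
Add(Function('M')(66), Function('v')(-66, 205)) = Add(-32, 205) = 173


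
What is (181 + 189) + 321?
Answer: 691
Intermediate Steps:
(181 + 189) + 321 = 370 + 321 = 691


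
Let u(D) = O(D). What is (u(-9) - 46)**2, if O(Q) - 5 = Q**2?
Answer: 1600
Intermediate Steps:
O(Q) = 5 + Q**2
u(D) = 5 + D**2
(u(-9) - 46)**2 = ((5 + (-9)**2) - 46)**2 = ((5 + 81) - 46)**2 = (86 - 46)**2 = 40**2 = 1600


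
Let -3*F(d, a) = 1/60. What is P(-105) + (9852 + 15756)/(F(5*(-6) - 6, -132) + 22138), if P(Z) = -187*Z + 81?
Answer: 78569695164/3984839 ≈ 19717.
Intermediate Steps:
F(d, a) = -1/180 (F(d, a) = -⅓/60 = -⅓*1/60 = -1/180)
P(Z) = 81 - 187*Z
P(-105) + (9852 + 15756)/(F(5*(-6) - 6, -132) + 22138) = (81 - 187*(-105)) + (9852 + 15756)/(-1/180 + 22138) = (81 + 19635) + 25608/(3984839/180) = 19716 + 25608*(180/3984839) = 19716 + 4609440/3984839 = 78569695164/3984839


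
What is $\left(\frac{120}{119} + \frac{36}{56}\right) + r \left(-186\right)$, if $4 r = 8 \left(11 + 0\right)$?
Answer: $- \frac{973503}{238} \approx -4090.3$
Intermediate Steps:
$r = 22$ ($r = \frac{8 \left(11 + 0\right)}{4} = \frac{8 \cdot 11}{4} = \frac{1}{4} \cdot 88 = 22$)
$\left(\frac{120}{119} + \frac{36}{56}\right) + r \left(-186\right) = \left(\frac{120}{119} + \frac{36}{56}\right) + 22 \left(-186\right) = \left(120 \cdot \frac{1}{119} + 36 \cdot \frac{1}{56}\right) - 4092 = \left(\frac{120}{119} + \frac{9}{14}\right) - 4092 = \frac{393}{238} - 4092 = - \frac{973503}{238}$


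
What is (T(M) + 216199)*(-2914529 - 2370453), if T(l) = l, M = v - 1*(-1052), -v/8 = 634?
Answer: -1121362195778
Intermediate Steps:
v = -5072 (v = -8*634 = -5072)
M = -4020 (M = -5072 - 1*(-1052) = -5072 + 1052 = -4020)
(T(M) + 216199)*(-2914529 - 2370453) = (-4020 + 216199)*(-2914529 - 2370453) = 212179*(-5284982) = -1121362195778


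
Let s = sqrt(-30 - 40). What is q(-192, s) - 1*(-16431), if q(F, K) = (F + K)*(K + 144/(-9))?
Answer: 19433 - 208*I*sqrt(70) ≈ 19433.0 - 1740.3*I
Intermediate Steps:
s = I*sqrt(70) (s = sqrt(-70) = I*sqrt(70) ≈ 8.3666*I)
q(F, K) = (-16 + K)*(F + K) (q(F, K) = (F + K)*(K + 144*(-1/9)) = (F + K)*(K - 16) = (F + K)*(-16 + K) = (-16 + K)*(F + K))
q(-192, s) - 1*(-16431) = ((I*sqrt(70))**2 - 16*(-192) - 16*I*sqrt(70) - 192*I*sqrt(70)) - 1*(-16431) = (-70 + 3072 - 16*I*sqrt(70) - 192*I*sqrt(70)) + 16431 = (3002 - 208*I*sqrt(70)) + 16431 = 19433 - 208*I*sqrt(70)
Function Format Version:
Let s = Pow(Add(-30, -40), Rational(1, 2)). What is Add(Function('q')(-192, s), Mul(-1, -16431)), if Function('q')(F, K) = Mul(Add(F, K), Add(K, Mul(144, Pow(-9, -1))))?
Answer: Add(19433, Mul(-208, I, Pow(70, Rational(1, 2)))) ≈ Add(19433., Mul(-1740.3, I))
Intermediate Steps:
s = Mul(I, Pow(70, Rational(1, 2))) (s = Pow(-70, Rational(1, 2)) = Mul(I, Pow(70, Rational(1, 2))) ≈ Mul(8.3666, I))
Function('q')(F, K) = Mul(Add(-16, K), Add(F, K)) (Function('q')(F, K) = Mul(Add(F, K), Add(K, Mul(144, Rational(-1, 9)))) = Mul(Add(F, K), Add(K, -16)) = Mul(Add(F, K), Add(-16, K)) = Mul(Add(-16, K), Add(F, K)))
Add(Function('q')(-192, s), Mul(-1, -16431)) = Add(Add(Pow(Mul(I, Pow(70, Rational(1, 2))), 2), Mul(-16, -192), Mul(-16, Mul(I, Pow(70, Rational(1, 2)))), Mul(-192, Mul(I, Pow(70, Rational(1, 2))))), Mul(-1, -16431)) = Add(Add(-70, 3072, Mul(-16, I, Pow(70, Rational(1, 2))), Mul(-192, I, Pow(70, Rational(1, 2)))), 16431) = Add(Add(3002, Mul(-208, I, Pow(70, Rational(1, 2)))), 16431) = Add(19433, Mul(-208, I, Pow(70, Rational(1, 2))))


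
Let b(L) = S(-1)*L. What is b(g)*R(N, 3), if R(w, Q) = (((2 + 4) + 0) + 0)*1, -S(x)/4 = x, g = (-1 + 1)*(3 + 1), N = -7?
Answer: 0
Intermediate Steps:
g = 0 (g = 0*4 = 0)
S(x) = -4*x
R(w, Q) = 6 (R(w, Q) = ((6 + 0) + 0)*1 = (6 + 0)*1 = 6*1 = 6)
b(L) = 4*L (b(L) = (-4*(-1))*L = 4*L)
b(g)*R(N, 3) = (4*0)*6 = 0*6 = 0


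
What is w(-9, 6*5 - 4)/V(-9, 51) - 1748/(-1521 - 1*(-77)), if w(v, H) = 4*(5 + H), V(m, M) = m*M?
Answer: 8201/8721 ≈ 0.94037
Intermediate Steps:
V(m, M) = M*m
w(v, H) = 20 + 4*H
w(-9, 6*5 - 4)/V(-9, 51) - 1748/(-1521 - 1*(-77)) = (20 + 4*(6*5 - 4))/((51*(-9))) - 1748/(-1521 - 1*(-77)) = (20 + 4*(30 - 4))/(-459) - 1748/(-1521 + 77) = (20 + 4*26)*(-1/459) - 1748/(-1444) = (20 + 104)*(-1/459) - 1748*(-1/1444) = 124*(-1/459) + 23/19 = -124/459 + 23/19 = 8201/8721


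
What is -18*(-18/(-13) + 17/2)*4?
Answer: -9252/13 ≈ -711.69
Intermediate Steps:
-18*(-18/(-13) + 17/2)*4 = -18*(-18*(-1/13) + 17*(½))*4 = -18*(18/13 + 17/2)*4 = -18*257/26*4 = -2313/13*4 = -9252/13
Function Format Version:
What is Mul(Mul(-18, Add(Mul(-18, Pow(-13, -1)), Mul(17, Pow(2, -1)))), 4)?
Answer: Rational(-9252, 13) ≈ -711.69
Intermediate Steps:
Mul(Mul(-18, Add(Mul(-18, Pow(-13, -1)), Mul(17, Pow(2, -1)))), 4) = Mul(Mul(-18, Add(Mul(-18, Rational(-1, 13)), Mul(17, Rational(1, 2)))), 4) = Mul(Mul(-18, Add(Rational(18, 13), Rational(17, 2))), 4) = Mul(Mul(-18, Rational(257, 26)), 4) = Mul(Rational(-2313, 13), 4) = Rational(-9252, 13)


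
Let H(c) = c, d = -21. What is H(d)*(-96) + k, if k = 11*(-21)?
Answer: 1785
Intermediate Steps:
k = -231
H(d)*(-96) + k = -21*(-96) - 231 = 2016 - 231 = 1785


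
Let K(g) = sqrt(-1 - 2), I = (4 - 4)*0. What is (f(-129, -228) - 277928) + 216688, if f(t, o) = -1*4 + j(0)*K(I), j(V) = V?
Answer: -61244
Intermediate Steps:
I = 0 (I = 0*0 = 0)
K(g) = I*sqrt(3) (K(g) = sqrt(-3) = I*sqrt(3))
f(t, o) = -4 (f(t, o) = -1*4 + 0*(I*sqrt(3)) = -4 + 0 = -4)
(f(-129, -228) - 277928) + 216688 = (-4 - 277928) + 216688 = -277932 + 216688 = -61244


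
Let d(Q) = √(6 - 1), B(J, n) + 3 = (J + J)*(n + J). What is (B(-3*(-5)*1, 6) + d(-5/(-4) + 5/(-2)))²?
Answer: (627 + √5)² ≈ 3.9594e+5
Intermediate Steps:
B(J, n) = -3 + 2*J*(J + n) (B(J, n) = -3 + (J + J)*(n + J) = -3 + (2*J)*(J + n) = -3 + 2*J*(J + n))
d(Q) = √5
(B(-3*(-5)*1, 6) + d(-5/(-4) + 5/(-2)))² = ((-3 + 2*(-3*(-5)*1)² + 2*(-3*(-5)*1)*6) + √5)² = ((-3 + 2*(15*1)² + 2*(15*1)*6) + √5)² = ((-3 + 2*15² + 2*15*6) + √5)² = ((-3 + 2*225 + 180) + √5)² = ((-3 + 450 + 180) + √5)² = (627 + √5)²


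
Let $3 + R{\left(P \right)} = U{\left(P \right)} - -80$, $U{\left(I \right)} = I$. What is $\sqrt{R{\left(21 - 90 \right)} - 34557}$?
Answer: $i \sqrt{34549} \approx 185.87 i$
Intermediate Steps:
$R{\left(P \right)} = 77 + P$ ($R{\left(P \right)} = -3 + \left(P - -80\right) = -3 + \left(P + 80\right) = -3 + \left(80 + P\right) = 77 + P$)
$\sqrt{R{\left(21 - 90 \right)} - 34557} = \sqrt{\left(77 + \left(21 - 90\right)\right) - 34557} = \sqrt{\left(77 - 69\right) - 34557} = \sqrt{8 - 34557} = \sqrt{-34549} = i \sqrt{34549}$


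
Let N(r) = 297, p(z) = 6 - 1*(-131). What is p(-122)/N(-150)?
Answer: 137/297 ≈ 0.46128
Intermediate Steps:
p(z) = 137 (p(z) = 6 + 131 = 137)
p(-122)/N(-150) = 137/297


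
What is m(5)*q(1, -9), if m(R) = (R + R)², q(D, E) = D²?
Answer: 100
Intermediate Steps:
m(R) = 4*R² (m(R) = (2*R)² = 4*R²)
m(5)*q(1, -9) = (4*5²)*1² = (4*25)*1 = 100*1 = 100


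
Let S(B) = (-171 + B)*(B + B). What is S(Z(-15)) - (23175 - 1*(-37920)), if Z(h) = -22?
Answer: -52603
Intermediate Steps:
S(B) = 2*B*(-171 + B) (S(B) = (-171 + B)*(2*B) = 2*B*(-171 + B))
S(Z(-15)) - (23175 - 1*(-37920)) = 2*(-22)*(-171 - 22) - (23175 - 1*(-37920)) = 2*(-22)*(-193) - (23175 + 37920) = 8492 - 1*61095 = 8492 - 61095 = -52603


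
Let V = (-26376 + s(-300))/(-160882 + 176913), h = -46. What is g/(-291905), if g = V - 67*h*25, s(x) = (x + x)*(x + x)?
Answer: -1235522174/4679529055 ≈ -0.26403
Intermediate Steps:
s(x) = 4*x**2 (s(x) = (2*x)*(2*x) = 4*x**2)
V = 333624/16031 (V = (-26376 + 4*(-300)**2)/(-160882 + 176913) = (-26376 + 4*90000)/16031 = (-26376 + 360000)*(1/16031) = 333624*(1/16031) = 333624/16031 ≈ 20.811)
g = 1235522174/16031 (g = 333624/16031 - 67*(-46)*25 = 333624/16031 - (-3082)*25 = 333624/16031 - 1*(-77050) = 333624/16031 + 77050 = 1235522174/16031 ≈ 77071.)
g/(-291905) = (1235522174/16031)/(-291905) = (1235522174/16031)*(-1/291905) = -1235522174/4679529055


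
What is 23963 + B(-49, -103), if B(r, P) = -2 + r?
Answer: 23912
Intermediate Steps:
23963 + B(-49, -103) = 23963 + (-2 - 49) = 23963 - 51 = 23912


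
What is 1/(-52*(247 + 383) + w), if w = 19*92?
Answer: -1/31012 ≈ -3.2246e-5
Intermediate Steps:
w = 1748
1/(-52*(247 + 383) + w) = 1/(-52*(247 + 383) + 1748) = 1/(-52*630 + 1748) = 1/(-32760 + 1748) = 1/(-31012) = -1/31012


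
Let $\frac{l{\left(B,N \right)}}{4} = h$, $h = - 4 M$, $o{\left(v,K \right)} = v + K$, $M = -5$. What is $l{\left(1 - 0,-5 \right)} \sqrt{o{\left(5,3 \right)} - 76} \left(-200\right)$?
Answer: $- 32000 i \sqrt{17} \approx - 1.3194 \cdot 10^{5} i$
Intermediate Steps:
$o{\left(v,K \right)} = K + v$
$h = 20$ ($h = \left(-4\right) \left(-5\right) = 20$)
$l{\left(B,N \right)} = 80$ ($l{\left(B,N \right)} = 4 \cdot 20 = 80$)
$l{\left(1 - 0,-5 \right)} \sqrt{o{\left(5,3 \right)} - 76} \left(-200\right) = 80 \sqrt{\left(3 + 5\right) - 76} \left(-200\right) = 80 \sqrt{8 - 76} \left(-200\right) = 80 \sqrt{-68} \left(-200\right) = 80 \cdot 2 i \sqrt{17} \left(-200\right) = 160 i \sqrt{17} \left(-200\right) = - 32000 i \sqrt{17}$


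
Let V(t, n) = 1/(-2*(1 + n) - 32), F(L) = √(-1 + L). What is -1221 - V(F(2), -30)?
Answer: -31747/26 ≈ -1221.0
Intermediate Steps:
V(t, n) = 1/(-34 - 2*n) (V(t, n) = 1/((-2 - 2*n) - 32) = 1/(-34 - 2*n))
-1221 - V(F(2), -30) = -1221 - (-1)/(34 + 2*(-30)) = -1221 - (-1)/(34 - 60) = -1221 - (-1)/(-26) = -1221 - (-1)*(-1)/26 = -1221 - 1*1/26 = -1221 - 1/26 = -31747/26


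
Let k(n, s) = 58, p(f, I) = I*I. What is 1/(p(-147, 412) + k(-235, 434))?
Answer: 1/169802 ≈ 5.8892e-6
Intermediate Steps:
p(f, I) = I**2
1/(p(-147, 412) + k(-235, 434)) = 1/(412**2 + 58) = 1/(169744 + 58) = 1/169802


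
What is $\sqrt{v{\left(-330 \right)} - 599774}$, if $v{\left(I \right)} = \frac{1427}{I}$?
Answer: $\frac{i \sqrt{65315859510}}{330} \approx 774.45 i$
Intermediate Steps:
$\sqrt{v{\left(-330 \right)} - 599774} = \sqrt{\frac{1427}{-330} - 599774} = \sqrt{1427 \left(- \frac{1}{330}\right) - 599774} = \sqrt{- \frac{1427}{330} - 599774} = \sqrt{- \frac{197926847}{330}} = \frac{i \sqrt{65315859510}}{330}$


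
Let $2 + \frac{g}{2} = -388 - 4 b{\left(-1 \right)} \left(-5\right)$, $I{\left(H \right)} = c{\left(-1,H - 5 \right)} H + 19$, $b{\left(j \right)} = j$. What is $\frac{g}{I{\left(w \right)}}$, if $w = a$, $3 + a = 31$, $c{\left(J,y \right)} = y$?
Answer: $- \frac{820}{663} \approx -1.2368$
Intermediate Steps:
$a = 28$ ($a = -3 + 31 = 28$)
$w = 28$
$I{\left(H \right)} = 19 + H \left(-5 + H\right)$ ($I{\left(H \right)} = \left(H - 5\right) H + 19 = \left(-5 + H\right) H + 19 = H \left(-5 + H\right) + 19 = 19 + H \left(-5 + H\right)$)
$g = -820$ ($g = -4 + 2 \left(-388 - 4 \left(-1\right) \left(-5\right)\right) = -4 + 2 \left(-388 - \left(-4\right) \left(-5\right)\right) = -4 + 2 \left(-388 - 20\right) = -4 + 2 \left(-408\right) = -4 - 816 = -820$)
$\frac{g}{I{\left(w \right)}} = - \frac{820}{19 + 28 \left(-5 + 28\right)} = - \frac{820}{19 + 28 \cdot 23} = - \frac{820}{19 + 644} = - \frac{820}{663}$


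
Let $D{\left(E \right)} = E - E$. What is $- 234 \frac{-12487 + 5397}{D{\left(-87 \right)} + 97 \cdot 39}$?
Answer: $\frac{42540}{97} \approx 438.56$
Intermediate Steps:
$D{\left(E \right)} = 0$
$- 234 \frac{-12487 + 5397}{D{\left(-87 \right)} + 97 \cdot 39} = - 234 \frac{-12487 + 5397}{0 + 97 \cdot 39} = - 234 \left(- \frac{7090}{0 + 3783}\right) = - 234 \left(- \frac{7090}{3783}\right) = - 234 \left(\left(-7090\right) \frac{1}{3783}\right) = \left(-234\right) \left(- \frac{7090}{3783}\right) = \frac{42540}{97}$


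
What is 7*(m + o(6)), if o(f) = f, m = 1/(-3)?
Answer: 119/3 ≈ 39.667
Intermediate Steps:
m = -1/3 ≈ -0.33333
7*(m + o(6)) = 7*(-1/3 + 6) = 7*(17/3) = 119/3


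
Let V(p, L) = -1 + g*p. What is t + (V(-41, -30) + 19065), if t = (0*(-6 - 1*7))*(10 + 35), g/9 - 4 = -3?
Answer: 18695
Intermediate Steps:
g = 9 (g = 36 + 9*(-3) = 36 - 27 = 9)
V(p, L) = -1 + 9*p
t = 0 (t = (0*(-6 - 7))*45 = (0*(-13))*45 = 0*45 = 0)
t + (V(-41, -30) + 19065) = 0 + ((-1 + 9*(-41)) + 19065) = 0 + ((-1 - 369) + 19065) = 0 + (-370 + 19065) = 0 + 18695 = 18695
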